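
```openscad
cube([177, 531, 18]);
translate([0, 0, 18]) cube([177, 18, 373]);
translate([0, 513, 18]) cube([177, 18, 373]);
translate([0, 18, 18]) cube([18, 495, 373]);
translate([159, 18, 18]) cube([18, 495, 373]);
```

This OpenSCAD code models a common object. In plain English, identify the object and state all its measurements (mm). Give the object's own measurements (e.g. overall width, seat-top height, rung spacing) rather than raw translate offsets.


An open-topped rectangular box: outside dimensions 177×531×391 mm, with a uniform wall and base thickness of 18 mm. The base is a full 177×531 slab on the floor; four walls sit on top of the base. The front and back walls (the −y and +y sides) span the full width; the two side walls fit between them.


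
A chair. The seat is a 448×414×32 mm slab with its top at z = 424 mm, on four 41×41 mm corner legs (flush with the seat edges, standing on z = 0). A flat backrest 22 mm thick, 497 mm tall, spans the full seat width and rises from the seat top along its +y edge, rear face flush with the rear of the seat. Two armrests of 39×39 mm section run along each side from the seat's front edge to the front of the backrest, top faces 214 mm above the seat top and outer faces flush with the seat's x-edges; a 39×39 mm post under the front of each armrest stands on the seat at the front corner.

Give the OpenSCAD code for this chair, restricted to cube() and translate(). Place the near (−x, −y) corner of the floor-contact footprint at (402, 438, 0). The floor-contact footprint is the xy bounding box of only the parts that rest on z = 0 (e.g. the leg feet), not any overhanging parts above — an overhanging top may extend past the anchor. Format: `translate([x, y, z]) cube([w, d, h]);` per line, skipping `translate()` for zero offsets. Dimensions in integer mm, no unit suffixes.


translate([402, 438, 392]) cube([448, 414, 32]);
translate([402, 438, 0]) cube([41, 41, 392]);
translate([809, 438, 0]) cube([41, 41, 392]);
translate([402, 811, 0]) cube([41, 41, 392]);
translate([809, 811, 0]) cube([41, 41, 392]);
translate([402, 830, 424]) cube([448, 22, 497]);
translate([402, 438, 599]) cube([39, 392, 39]);
translate([811, 438, 599]) cube([39, 392, 39]);
translate([402, 438, 424]) cube([39, 39, 175]);
translate([811, 438, 424]) cube([39, 39, 175]);


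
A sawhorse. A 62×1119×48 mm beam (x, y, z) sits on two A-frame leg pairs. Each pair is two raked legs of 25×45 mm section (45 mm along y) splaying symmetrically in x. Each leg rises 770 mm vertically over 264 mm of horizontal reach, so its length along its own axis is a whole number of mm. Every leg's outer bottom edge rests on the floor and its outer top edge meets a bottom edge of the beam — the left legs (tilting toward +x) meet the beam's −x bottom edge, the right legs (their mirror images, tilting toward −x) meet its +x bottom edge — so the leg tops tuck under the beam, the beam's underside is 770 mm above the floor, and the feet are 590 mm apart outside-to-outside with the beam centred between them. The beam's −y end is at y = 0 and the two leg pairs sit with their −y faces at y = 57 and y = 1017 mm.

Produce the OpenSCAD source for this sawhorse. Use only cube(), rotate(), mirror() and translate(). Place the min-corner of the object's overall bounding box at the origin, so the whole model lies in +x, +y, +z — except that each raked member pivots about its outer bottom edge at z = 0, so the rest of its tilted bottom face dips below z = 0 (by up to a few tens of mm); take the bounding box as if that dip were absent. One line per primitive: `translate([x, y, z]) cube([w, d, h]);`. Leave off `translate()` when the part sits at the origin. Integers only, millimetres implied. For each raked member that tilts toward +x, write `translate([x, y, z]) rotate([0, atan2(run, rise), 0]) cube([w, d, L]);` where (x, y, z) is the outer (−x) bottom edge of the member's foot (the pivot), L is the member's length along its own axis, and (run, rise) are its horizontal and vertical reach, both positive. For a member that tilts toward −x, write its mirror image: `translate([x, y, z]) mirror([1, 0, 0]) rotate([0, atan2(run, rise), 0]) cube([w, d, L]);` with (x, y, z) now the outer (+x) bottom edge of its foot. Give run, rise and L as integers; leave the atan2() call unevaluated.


// leg length = √(264² + 770²) = 814
// right-leg outer foot x = 2·264 + 62 = 590
// beam min-corner = (264, 0, 770)
translate([264, 0, 770]) cube([62, 1119, 48]);
translate([0, 57, 0]) rotate([0, atan2(264, 770), 0]) cube([25, 45, 814]);
translate([590, 57, 0]) mirror([1, 0, 0]) rotate([0, atan2(264, 770), 0]) cube([25, 45, 814]);
translate([0, 1017, 0]) rotate([0, atan2(264, 770), 0]) cube([25, 45, 814]);
translate([590, 1017, 0]) mirror([1, 0, 0]) rotate([0, atan2(264, 770), 0]) cube([25, 45, 814]);


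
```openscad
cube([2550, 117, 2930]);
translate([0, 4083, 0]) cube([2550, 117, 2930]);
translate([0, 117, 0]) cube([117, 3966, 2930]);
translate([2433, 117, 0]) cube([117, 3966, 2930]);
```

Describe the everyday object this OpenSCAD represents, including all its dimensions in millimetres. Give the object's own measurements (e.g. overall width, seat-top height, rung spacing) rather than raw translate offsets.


The wall frame of a small rectangular building: four walls, each 2930 mm tall and 117 mm thick, enclosing a footprint 2550 mm (x) by 4200 mm (y) outside-to-outside, with no floor or roof. The front and back walls (the −y and +y sides) span the full width; the two side walls fit between them.


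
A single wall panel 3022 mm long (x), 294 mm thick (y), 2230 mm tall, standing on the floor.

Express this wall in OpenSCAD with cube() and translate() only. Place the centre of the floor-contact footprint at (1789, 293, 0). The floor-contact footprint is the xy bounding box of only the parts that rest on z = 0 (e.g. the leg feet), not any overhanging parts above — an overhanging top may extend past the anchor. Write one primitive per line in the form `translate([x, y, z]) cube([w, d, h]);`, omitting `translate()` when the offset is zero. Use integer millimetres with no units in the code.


translate([278, 146, 0]) cube([3022, 294, 2230]);


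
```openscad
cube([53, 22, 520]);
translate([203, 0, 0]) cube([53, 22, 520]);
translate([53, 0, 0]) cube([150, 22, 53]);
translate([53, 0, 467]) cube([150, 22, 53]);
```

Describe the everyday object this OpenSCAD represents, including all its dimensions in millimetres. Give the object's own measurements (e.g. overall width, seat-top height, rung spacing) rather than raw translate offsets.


A rectangular picture frame lying in the x–z plane (depth along y). The opening is 150 mm wide (x) by 414 mm tall (z), surrounded by a border 53 mm wide on all four sides. The frame is 22 mm deep and is made of two full-height vertical stiles with two horizontal rails fitted between them.


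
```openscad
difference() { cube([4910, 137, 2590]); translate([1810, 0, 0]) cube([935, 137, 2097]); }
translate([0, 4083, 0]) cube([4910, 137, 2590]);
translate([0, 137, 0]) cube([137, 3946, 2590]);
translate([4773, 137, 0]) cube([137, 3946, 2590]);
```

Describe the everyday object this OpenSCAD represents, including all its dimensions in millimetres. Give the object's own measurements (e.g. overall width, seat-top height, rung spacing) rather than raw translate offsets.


A single room: four walls, each 2590 mm tall and 137 mm thick, enclosing an outside footprint 4910×4220 mm (x × y), no floor or roof. The front and back walls (−y and +y sides) run the full x-width; the side walls fit between their inner faces. A door opening 935 mm wide and 2097 mm tall is cut through the front wall from the floor up, its −x edge 1810 mm from the wall's −x end.


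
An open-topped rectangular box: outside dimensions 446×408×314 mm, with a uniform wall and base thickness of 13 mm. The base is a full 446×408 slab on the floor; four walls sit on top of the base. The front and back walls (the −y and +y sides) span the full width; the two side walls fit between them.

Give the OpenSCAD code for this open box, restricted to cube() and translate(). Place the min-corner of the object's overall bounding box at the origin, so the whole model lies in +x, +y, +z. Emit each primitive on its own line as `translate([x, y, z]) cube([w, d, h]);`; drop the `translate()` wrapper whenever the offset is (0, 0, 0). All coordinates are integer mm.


cube([446, 408, 13]);
translate([0, 0, 13]) cube([446, 13, 301]);
translate([0, 395, 13]) cube([446, 13, 301]);
translate([0, 13, 13]) cube([13, 382, 301]);
translate([433, 13, 13]) cube([13, 382, 301]);


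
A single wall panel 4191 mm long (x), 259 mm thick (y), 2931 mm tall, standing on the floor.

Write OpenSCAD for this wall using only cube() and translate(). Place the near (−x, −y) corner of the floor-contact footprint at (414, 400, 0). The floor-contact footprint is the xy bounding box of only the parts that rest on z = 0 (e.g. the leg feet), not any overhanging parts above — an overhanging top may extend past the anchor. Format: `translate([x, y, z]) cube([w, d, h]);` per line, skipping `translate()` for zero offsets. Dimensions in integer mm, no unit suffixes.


translate([414, 400, 0]) cube([4191, 259, 2931]);


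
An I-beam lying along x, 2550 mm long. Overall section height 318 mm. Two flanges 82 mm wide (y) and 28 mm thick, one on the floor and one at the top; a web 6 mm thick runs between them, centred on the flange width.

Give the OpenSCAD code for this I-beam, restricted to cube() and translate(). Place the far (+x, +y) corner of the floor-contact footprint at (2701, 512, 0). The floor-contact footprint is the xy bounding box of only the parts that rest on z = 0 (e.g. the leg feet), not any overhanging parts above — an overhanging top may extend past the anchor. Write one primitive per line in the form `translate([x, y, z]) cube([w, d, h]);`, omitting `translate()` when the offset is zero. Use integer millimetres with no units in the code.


translate([151, 430, 0]) cube([2550, 82, 28]);
translate([151, 468, 28]) cube([2550, 6, 262]);
translate([151, 430, 290]) cube([2550, 82, 28]);


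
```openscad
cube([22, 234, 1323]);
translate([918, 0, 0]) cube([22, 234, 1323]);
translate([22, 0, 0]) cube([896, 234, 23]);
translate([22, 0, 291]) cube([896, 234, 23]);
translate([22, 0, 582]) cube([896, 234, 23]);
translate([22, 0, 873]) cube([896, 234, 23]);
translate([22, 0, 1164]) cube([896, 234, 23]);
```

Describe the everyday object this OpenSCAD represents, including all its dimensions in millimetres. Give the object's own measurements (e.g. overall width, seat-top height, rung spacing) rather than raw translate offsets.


An open bookshelf. Two side panels, each 22 mm thick, 234 mm deep and 1323 mm tall, stand 940 mm apart (outside-to-outside). Between them sit 5 shelves, each 23 mm thick and 234 mm deep, spanning the full gap between the sides. The bottom shelf rests on the floor (its underside at z = 0) and the clear gap between one shelf's top and the next shelf's underside is 268 mm.


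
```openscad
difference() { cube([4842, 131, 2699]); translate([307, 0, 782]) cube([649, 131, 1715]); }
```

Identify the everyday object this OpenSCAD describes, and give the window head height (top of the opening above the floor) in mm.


A wall with a window opening. The window head height is 2497 mm.

A wall with a rectangular opening subtracted — a window. Sill at z = 782, opening 1715 mm tall, so the head is at 782 + 1715 = 2497 mm.


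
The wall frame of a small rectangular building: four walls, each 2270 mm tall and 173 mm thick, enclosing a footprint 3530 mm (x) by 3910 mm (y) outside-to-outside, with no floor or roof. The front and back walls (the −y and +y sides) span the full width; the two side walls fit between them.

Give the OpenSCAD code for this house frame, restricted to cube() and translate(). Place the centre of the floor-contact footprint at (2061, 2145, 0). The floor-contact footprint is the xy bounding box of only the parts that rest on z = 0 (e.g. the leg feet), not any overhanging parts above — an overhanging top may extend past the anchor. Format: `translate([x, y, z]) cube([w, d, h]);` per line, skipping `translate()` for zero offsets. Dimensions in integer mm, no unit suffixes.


translate([296, 190, 0]) cube([3530, 173, 2270]);
translate([296, 3927, 0]) cube([3530, 173, 2270]);
translate([296, 363, 0]) cube([173, 3564, 2270]);
translate([3653, 363, 0]) cube([173, 3564, 2270]);


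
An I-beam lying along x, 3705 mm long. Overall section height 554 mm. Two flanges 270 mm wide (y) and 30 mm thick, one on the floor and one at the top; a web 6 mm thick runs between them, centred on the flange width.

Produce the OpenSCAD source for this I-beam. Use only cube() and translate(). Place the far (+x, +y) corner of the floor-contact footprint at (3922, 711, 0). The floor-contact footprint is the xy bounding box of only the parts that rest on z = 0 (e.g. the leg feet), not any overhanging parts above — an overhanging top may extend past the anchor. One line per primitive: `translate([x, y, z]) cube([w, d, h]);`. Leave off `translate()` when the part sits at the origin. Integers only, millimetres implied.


translate([217, 441, 0]) cube([3705, 270, 30]);
translate([217, 573, 30]) cube([3705, 6, 494]);
translate([217, 441, 524]) cube([3705, 270, 30]);


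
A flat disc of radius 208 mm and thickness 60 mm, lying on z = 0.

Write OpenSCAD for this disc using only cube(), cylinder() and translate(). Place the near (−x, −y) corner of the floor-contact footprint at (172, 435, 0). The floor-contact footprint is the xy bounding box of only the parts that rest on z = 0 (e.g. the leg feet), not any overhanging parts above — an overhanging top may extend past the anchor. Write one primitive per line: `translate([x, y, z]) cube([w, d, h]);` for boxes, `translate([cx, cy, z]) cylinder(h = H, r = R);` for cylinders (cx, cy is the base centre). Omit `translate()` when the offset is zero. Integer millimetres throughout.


translate([380, 643, 0]) cylinder(h = 60, r = 208);


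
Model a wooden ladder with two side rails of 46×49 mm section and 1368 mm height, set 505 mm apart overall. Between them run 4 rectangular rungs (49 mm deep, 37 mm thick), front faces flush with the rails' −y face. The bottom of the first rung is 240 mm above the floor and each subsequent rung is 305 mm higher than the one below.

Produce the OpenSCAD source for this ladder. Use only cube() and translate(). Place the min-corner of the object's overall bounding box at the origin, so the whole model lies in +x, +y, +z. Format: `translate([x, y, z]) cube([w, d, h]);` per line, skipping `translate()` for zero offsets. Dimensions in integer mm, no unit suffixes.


cube([46, 49, 1368]);
translate([459, 0, 0]) cube([46, 49, 1368]);
translate([46, 0, 240]) cube([413, 49, 37]);
translate([46, 0, 545]) cube([413, 49, 37]);
translate([46, 0, 850]) cube([413, 49, 37]);
translate([46, 0, 1155]) cube([413, 49, 37]);


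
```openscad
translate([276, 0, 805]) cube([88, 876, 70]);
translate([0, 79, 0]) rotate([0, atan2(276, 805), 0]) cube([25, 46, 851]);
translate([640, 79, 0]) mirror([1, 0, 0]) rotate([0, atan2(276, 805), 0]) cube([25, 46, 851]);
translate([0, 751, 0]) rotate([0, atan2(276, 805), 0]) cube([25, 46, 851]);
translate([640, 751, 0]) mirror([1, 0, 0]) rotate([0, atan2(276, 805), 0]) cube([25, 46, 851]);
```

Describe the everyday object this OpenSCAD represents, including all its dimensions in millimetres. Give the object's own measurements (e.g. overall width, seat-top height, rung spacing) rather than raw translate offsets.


A sawhorse. A 88×876×70 mm beam (x, y, z) sits on two A-frame leg pairs. Each pair is two raked legs of 25×46 mm section (46 mm along y) splaying symmetrically in x. Each leg rises 805 mm vertically over 276 mm of horizontal reach and is 851 mm long along its own axis. Every leg's outer bottom edge rests on the floor and its outer top edge meets a bottom edge of the beam — the left legs (tilting toward +x) meet the beam's −x bottom edge, the right legs (their mirror images, tilting toward −x) meet its +x bottom edge — so the leg tops tuck under the beam, the beam's underside is 805 mm above the floor, and the feet are 640 mm apart outside-to-outside with the beam centred between them. The two leg pairs are set in 79 mm from either end of the beam.


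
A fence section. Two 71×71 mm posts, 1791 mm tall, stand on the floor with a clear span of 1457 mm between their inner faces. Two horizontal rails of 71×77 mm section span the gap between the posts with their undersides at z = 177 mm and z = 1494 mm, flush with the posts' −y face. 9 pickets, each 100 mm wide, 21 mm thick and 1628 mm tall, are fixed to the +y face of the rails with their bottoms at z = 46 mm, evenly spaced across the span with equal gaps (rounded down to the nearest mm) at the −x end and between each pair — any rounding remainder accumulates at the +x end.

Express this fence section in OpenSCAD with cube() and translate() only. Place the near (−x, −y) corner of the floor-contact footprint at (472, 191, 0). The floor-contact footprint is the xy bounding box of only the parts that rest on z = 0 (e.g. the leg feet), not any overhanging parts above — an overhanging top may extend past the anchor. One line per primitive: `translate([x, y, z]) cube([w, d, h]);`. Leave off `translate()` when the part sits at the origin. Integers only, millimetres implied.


translate([472, 191, 0]) cube([71, 71, 1791]);
translate([2000, 191, 0]) cube([71, 71, 1791]);
translate([543, 191, 177]) cube([1457, 71, 77]);
translate([543, 191, 1494]) cube([1457, 71, 77]);
translate([598, 262, 46]) cube([100, 21, 1628]);
translate([753, 262, 46]) cube([100, 21, 1628]);
translate([908, 262, 46]) cube([100, 21, 1628]);
translate([1063, 262, 46]) cube([100, 21, 1628]);
translate([1218, 262, 46]) cube([100, 21, 1628]);
translate([1373, 262, 46]) cube([100, 21, 1628]);
translate([1528, 262, 46]) cube([100, 21, 1628]);
translate([1683, 262, 46]) cube([100, 21, 1628]);
translate([1838, 262, 46]) cube([100, 21, 1628]);


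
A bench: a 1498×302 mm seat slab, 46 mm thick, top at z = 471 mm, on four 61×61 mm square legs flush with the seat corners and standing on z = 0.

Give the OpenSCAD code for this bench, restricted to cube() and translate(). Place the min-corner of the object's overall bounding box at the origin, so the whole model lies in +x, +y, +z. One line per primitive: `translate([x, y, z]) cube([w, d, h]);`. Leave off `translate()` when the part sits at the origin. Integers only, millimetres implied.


translate([0, 0, 425]) cube([1498, 302, 46]);
cube([61, 61, 425]);
translate([0, 241, 0]) cube([61, 61, 425]);
translate([1437, 0, 0]) cube([61, 61, 425]);
translate([1437, 241, 0]) cube([61, 61, 425]);


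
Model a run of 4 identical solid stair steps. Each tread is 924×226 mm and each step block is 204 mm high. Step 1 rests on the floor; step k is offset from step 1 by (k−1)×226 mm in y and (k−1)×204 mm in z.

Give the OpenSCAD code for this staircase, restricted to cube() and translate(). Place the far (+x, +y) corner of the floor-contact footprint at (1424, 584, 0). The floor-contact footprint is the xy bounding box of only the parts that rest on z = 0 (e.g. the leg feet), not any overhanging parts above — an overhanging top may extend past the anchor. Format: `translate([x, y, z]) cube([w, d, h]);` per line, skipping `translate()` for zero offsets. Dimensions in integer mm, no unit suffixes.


translate([500, 358, 0]) cube([924, 226, 204]);
translate([500, 584, 204]) cube([924, 226, 204]);
translate([500, 810, 408]) cube([924, 226, 204]);
translate([500, 1036, 612]) cube([924, 226, 204]);


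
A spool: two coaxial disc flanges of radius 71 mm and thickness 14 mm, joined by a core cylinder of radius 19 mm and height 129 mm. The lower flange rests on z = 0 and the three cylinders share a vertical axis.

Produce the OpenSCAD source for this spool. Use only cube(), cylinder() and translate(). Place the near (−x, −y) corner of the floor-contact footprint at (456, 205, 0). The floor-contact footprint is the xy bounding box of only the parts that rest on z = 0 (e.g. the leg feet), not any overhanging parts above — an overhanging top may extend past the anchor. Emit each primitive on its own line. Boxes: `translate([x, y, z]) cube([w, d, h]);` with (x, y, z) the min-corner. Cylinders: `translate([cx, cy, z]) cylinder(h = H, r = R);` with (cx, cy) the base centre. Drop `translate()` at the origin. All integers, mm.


translate([527, 276, 0]) cylinder(h = 14, r = 71);
translate([527, 276, 14]) cylinder(h = 129, r = 19);
translate([527, 276, 143]) cylinder(h = 14, r = 71);


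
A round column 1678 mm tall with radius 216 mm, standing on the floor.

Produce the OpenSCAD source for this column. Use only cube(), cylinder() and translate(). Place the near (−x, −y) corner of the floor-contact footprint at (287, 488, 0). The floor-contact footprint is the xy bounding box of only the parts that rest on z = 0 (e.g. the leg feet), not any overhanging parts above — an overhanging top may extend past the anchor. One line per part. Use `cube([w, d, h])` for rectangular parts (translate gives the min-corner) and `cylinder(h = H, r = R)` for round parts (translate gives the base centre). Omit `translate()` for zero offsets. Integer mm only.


translate([503, 704, 0]) cylinder(h = 1678, r = 216);


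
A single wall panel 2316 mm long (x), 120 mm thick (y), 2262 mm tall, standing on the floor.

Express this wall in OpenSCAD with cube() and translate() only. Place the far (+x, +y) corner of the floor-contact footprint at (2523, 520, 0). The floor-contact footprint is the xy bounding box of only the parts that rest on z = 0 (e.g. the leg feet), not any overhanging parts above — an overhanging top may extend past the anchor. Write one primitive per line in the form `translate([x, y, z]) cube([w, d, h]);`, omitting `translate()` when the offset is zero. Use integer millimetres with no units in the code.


translate([207, 400, 0]) cube([2316, 120, 2262]);


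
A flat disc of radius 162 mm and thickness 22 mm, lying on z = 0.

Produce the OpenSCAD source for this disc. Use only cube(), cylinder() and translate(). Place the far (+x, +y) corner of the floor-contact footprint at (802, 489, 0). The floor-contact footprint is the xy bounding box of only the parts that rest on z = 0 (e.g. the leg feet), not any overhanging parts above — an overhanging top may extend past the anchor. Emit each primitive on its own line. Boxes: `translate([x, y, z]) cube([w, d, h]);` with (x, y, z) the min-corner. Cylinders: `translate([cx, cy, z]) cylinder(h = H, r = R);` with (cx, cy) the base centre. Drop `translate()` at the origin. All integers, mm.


translate([640, 327, 0]) cylinder(h = 22, r = 162);


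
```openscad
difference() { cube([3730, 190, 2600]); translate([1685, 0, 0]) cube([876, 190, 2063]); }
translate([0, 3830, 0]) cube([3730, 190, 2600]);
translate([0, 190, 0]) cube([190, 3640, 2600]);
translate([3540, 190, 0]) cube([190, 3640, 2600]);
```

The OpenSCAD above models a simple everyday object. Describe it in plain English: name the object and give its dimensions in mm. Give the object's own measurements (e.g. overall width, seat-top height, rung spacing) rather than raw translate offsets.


A single room: four walls, each 2600 mm tall and 190 mm thick, enclosing an outside footprint 3730×4020 mm (x × y), no floor or roof. The front and back walls (−y and +y sides) run the full x-width; the side walls fit between their inner faces. A door opening 876 mm wide and 2063 mm tall is cut through the front wall from the floor up, its −x edge 1685 mm from the wall's −x end.


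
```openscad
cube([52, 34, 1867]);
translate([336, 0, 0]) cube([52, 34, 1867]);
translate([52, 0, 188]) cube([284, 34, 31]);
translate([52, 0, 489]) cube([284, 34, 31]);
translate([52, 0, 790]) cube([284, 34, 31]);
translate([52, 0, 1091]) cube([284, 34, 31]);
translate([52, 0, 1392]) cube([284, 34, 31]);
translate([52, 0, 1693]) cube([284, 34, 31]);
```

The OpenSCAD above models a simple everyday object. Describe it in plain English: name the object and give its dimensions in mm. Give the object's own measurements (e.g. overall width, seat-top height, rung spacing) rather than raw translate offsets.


A straight ladder. Two 52×34 mm vertical rails, 1867 mm tall, stand 388 mm apart (outside-to-outside) with their front faces coplanar on the −y side. 6 rungs, each 34 mm deep and 31 mm tall, span between the inner faces of the rails, front faces flush with the rails. The lowest rung's underside is at z = 188 mm and rungs are spaced 301 mm apart (underside to underside).


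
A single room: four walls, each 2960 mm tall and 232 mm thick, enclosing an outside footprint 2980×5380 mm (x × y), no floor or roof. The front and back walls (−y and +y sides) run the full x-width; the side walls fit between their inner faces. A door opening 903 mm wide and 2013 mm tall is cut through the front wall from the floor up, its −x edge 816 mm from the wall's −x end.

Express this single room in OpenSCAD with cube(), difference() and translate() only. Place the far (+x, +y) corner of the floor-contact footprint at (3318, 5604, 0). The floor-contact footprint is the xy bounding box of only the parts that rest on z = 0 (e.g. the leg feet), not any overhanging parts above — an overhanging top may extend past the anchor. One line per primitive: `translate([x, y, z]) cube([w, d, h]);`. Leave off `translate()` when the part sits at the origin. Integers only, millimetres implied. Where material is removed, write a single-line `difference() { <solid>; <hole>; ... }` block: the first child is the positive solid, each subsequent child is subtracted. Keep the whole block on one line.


difference() { translate([338, 224, 0]) cube([2980, 232, 2960]); translate([1154, 224, 0]) cube([903, 232, 2013]); }
translate([338, 5372, 0]) cube([2980, 232, 2960]);
translate([338, 456, 0]) cube([232, 4916, 2960]);
translate([3086, 456, 0]) cube([232, 4916, 2960]);


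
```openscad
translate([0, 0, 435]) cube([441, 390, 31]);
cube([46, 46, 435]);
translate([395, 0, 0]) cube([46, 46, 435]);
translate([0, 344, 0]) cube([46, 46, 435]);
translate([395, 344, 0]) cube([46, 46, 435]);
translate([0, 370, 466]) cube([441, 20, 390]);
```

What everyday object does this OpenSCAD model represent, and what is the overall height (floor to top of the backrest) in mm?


A chair. The overall height is 856 mm.

A slab on four corner posts with a tall panel at the back — a chair. The seat slab sits at z = 435 with thickness 31, and the 390 mm backrest starts at the seat top, so the overall height is 435 + 31 + 390 = 856 mm.


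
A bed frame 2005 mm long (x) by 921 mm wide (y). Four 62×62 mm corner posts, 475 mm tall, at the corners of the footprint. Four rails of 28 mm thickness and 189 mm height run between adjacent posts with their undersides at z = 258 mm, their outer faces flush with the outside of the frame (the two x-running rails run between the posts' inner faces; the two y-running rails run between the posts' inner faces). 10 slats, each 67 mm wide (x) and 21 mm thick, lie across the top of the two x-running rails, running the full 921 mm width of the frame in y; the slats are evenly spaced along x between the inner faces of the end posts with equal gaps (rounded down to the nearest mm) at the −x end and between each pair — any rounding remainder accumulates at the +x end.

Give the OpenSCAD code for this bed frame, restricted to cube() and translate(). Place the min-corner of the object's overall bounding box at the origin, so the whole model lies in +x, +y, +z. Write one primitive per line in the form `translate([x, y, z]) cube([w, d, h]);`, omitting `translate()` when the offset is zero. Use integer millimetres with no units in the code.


cube([62, 62, 475]);
translate([0, 859, 0]) cube([62, 62, 475]);
translate([1943, 0, 0]) cube([62, 62, 475]);
translate([1943, 859, 0]) cube([62, 62, 475]);
translate([62, 0, 258]) cube([1881, 28, 189]);
translate([62, 893, 258]) cube([1881, 28, 189]);
translate([0, 62, 258]) cube([28, 797, 189]);
translate([1977, 62, 258]) cube([28, 797, 189]);
translate([172, 0, 447]) cube([67, 921, 21]);
translate([349, 0, 447]) cube([67, 921, 21]);
translate([526, 0, 447]) cube([67, 921, 21]);
translate([703, 0, 447]) cube([67, 921, 21]);
translate([880, 0, 447]) cube([67, 921, 21]);
translate([1057, 0, 447]) cube([67, 921, 21]);
translate([1234, 0, 447]) cube([67, 921, 21]);
translate([1411, 0, 447]) cube([67, 921, 21]);
translate([1588, 0, 447]) cube([67, 921, 21]);
translate([1765, 0, 447]) cube([67, 921, 21]);


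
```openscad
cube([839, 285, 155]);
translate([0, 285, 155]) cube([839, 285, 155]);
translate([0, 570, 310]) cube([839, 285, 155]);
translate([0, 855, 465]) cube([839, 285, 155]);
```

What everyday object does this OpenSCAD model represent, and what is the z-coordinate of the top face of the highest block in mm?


A staircase. The total rise is 620 mm.

4 identical blocks, each offset up and back from the previous — a staircase. Each step is 155 mm tall and there are 4 of them, so the total rise is 4 × 155 = 620 mm.


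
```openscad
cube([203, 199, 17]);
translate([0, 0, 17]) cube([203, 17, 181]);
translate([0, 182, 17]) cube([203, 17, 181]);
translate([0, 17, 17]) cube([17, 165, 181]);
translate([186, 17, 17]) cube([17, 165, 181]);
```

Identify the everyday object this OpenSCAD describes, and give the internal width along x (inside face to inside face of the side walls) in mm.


An open box. The internal width is 169 mm.

A 203×199 base slab with four walls standing on it — an open box. The base is 203 mm wide and the walls are 17 mm thick, so the internal width is 203 − 2 × 17 = 169 mm.


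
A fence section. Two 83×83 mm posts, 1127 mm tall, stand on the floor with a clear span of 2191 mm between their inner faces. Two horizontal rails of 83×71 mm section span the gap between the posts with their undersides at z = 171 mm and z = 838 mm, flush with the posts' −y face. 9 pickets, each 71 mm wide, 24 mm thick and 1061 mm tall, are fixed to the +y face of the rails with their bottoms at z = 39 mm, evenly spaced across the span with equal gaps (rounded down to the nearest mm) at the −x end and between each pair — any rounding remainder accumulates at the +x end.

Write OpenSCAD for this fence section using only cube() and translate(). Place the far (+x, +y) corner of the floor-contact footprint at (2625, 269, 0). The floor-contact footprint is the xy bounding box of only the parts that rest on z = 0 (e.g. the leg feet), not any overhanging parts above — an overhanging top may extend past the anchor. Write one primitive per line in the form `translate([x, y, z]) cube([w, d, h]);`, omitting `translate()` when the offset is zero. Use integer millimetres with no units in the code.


translate([268, 186, 0]) cube([83, 83, 1127]);
translate([2542, 186, 0]) cube([83, 83, 1127]);
translate([351, 186, 171]) cube([2191, 83, 71]);
translate([351, 186, 838]) cube([2191, 83, 71]);
translate([506, 269, 39]) cube([71, 24, 1061]);
translate([732, 269, 39]) cube([71, 24, 1061]);
translate([958, 269, 39]) cube([71, 24, 1061]);
translate([1184, 269, 39]) cube([71, 24, 1061]);
translate([1410, 269, 39]) cube([71, 24, 1061]);
translate([1636, 269, 39]) cube([71, 24, 1061]);
translate([1862, 269, 39]) cube([71, 24, 1061]);
translate([2088, 269, 39]) cube([71, 24, 1061]);
translate([2314, 269, 39]) cube([71, 24, 1061]);


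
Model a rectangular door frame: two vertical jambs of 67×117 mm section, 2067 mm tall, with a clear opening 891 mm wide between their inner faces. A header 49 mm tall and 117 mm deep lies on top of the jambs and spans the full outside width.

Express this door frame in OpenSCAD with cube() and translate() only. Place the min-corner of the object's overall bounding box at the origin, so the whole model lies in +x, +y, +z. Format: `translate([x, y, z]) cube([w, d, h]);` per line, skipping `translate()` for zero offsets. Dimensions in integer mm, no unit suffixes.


cube([67, 117, 2067]);
translate([958, 0, 0]) cube([67, 117, 2067]);
translate([0, 0, 2067]) cube([1025, 117, 49]);


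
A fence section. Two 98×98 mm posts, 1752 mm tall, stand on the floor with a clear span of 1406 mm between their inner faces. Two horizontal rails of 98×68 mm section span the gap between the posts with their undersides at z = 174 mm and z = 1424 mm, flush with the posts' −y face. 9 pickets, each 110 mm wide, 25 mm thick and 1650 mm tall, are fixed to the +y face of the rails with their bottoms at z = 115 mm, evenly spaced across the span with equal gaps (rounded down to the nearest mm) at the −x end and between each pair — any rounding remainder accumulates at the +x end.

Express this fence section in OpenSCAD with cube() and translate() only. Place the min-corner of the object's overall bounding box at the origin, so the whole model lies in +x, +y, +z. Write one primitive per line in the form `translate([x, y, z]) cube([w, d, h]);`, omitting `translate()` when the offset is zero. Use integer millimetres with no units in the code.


cube([98, 98, 1752]);
translate([1504, 0, 0]) cube([98, 98, 1752]);
translate([98, 0, 174]) cube([1406, 98, 68]);
translate([98, 0, 1424]) cube([1406, 98, 68]);
translate([139, 98, 115]) cube([110, 25, 1650]);
translate([290, 98, 115]) cube([110, 25, 1650]);
translate([441, 98, 115]) cube([110, 25, 1650]);
translate([592, 98, 115]) cube([110, 25, 1650]);
translate([743, 98, 115]) cube([110, 25, 1650]);
translate([894, 98, 115]) cube([110, 25, 1650]);
translate([1045, 98, 115]) cube([110, 25, 1650]);
translate([1196, 98, 115]) cube([110, 25, 1650]);
translate([1347, 98, 115]) cube([110, 25, 1650]);


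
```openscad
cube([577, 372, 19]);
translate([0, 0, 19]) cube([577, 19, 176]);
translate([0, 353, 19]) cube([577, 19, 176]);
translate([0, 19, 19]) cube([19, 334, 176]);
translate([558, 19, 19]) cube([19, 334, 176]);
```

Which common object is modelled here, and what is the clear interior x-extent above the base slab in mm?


An open box. The internal width is 539 mm.

A 577×372 base slab with four walls standing on it — an open box. The base is 577 mm wide and the walls are 19 mm thick, so the internal width is 577 − 2 × 19 = 539 mm.


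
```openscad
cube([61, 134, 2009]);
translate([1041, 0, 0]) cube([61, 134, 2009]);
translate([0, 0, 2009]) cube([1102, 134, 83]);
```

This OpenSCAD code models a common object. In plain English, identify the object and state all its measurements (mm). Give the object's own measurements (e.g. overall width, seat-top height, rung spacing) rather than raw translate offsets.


A door frame. The clear opening is 980 mm wide and 2009 mm high. Two 61 mm wide jambs, 134 mm deep, stand either side of the opening from the floor to the top of the opening. A 83 mm thick head sits across the top of both jambs, spanning the full outside width of the frame.


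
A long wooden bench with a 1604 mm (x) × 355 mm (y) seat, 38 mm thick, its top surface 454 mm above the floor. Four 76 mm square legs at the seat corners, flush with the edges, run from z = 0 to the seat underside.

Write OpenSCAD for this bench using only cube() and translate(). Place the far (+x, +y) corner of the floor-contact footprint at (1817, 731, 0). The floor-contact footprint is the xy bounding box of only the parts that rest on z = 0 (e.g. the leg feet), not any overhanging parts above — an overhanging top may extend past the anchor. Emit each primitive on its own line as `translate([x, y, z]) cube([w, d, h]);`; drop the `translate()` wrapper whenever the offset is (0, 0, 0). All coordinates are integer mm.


translate([213, 376, 416]) cube([1604, 355, 38]);
translate([213, 376, 0]) cube([76, 76, 416]);
translate([213, 655, 0]) cube([76, 76, 416]);
translate([1741, 376, 0]) cube([76, 76, 416]);
translate([1741, 655, 0]) cube([76, 76, 416]);


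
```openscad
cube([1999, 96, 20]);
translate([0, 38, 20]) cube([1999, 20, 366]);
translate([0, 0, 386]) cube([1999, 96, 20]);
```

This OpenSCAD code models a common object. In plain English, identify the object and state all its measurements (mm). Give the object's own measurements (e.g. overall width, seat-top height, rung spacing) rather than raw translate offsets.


An I-beam lying along x, 1999 mm long. Overall section height 406 mm. Two flanges 96 mm wide (y) and 20 mm thick, one on the floor and one at the top; a web 20 mm thick runs between them, centred on the flange width.


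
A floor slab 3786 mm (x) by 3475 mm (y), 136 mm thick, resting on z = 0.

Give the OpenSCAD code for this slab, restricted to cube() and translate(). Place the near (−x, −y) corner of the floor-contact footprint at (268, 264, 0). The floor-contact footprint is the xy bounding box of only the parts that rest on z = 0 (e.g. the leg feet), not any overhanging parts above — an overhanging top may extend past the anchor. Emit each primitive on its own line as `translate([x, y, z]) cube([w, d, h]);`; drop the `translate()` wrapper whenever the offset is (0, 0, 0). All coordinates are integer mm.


translate([268, 264, 0]) cube([3786, 3475, 136]);


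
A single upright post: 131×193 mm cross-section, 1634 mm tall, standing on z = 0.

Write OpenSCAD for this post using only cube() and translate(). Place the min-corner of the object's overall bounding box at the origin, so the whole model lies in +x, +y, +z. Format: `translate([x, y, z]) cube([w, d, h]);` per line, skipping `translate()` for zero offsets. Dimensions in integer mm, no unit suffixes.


cube([131, 193, 1634]);


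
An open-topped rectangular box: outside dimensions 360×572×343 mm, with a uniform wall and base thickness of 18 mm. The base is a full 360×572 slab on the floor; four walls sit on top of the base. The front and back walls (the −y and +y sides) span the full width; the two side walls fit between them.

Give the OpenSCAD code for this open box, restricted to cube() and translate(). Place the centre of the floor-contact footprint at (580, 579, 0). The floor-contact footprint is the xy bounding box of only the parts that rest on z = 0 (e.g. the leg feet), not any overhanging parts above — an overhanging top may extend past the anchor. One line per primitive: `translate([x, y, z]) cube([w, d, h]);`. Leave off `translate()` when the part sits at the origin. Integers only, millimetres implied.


translate([400, 293, 0]) cube([360, 572, 18]);
translate([400, 293, 18]) cube([360, 18, 325]);
translate([400, 847, 18]) cube([360, 18, 325]);
translate([400, 311, 18]) cube([18, 536, 325]);
translate([742, 311, 18]) cube([18, 536, 325]);


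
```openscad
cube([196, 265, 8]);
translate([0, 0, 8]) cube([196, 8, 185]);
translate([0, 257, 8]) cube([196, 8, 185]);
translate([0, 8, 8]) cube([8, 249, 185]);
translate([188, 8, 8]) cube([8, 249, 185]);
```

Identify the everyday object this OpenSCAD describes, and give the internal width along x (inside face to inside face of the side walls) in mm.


An open box. The internal width is 180 mm.

A 196×265 base slab with four walls standing on it — an open box. The base is 196 mm wide and the walls are 8 mm thick, so the internal width is 196 − 2 × 8 = 180 mm.


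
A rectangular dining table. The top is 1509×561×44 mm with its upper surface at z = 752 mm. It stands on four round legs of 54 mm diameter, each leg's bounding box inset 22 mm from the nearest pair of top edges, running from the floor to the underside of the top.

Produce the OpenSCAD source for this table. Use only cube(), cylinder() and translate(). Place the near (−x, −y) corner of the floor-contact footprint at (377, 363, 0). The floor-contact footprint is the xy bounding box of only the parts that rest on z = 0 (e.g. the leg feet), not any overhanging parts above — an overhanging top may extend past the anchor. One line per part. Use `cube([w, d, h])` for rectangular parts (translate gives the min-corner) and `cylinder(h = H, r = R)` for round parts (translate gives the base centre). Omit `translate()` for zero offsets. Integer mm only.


translate([355, 341, 708]) cube([1509, 561, 44]);
translate([404, 390, 0]) cylinder(h = 708, r = 27);
translate([1815, 390, 0]) cylinder(h = 708, r = 27);
translate([404, 853, 0]) cylinder(h = 708, r = 27);
translate([1815, 853, 0]) cylinder(h = 708, r = 27);
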